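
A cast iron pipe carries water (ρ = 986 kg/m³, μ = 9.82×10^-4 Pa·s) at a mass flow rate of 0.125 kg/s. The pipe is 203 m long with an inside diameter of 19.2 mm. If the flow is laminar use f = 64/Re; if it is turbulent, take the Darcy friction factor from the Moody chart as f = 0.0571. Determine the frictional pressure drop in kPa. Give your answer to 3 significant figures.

A = πD²/4 = π(0.0192)²/4 = 0.0002895 m²; mean velocity V = ṁ/(ρA) = 0.125/(986 · 0.0002895) = 0.4379 m/s.
Reynolds number Re = ρVD/μ = 986 · 0.4379 · 0.0192 / 0.000982 = 8441.
Re > 4000 → turbulent; use the Moody-chart value f = 0.0571.
Darcy-Weisbach: ΔP = f(L/D)(ρV²/2) = 0.0571·(203/0.0192)·(986·0.4379²/2) = 0.0571·1.057e+04·94.52 = 5.706e+04 Pa.
ΔP = 5.706e+04 Pa = 57.1 kPa.

ΔP ≈ 57.1 kPa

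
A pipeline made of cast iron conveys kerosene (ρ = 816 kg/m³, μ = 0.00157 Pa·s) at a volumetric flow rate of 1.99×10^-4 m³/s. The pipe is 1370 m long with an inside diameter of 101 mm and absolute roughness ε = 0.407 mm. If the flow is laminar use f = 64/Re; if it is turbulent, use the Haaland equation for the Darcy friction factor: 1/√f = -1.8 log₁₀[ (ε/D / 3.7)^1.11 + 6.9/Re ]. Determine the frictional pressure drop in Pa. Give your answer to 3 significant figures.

Cross-sectional area A = πD²/4 = π(0.101)²/4 = 0.008012 m²; mean velocity V = Q/A = 0.000199/0.008012 = 0.02484 m/s.
Reynolds number Re = ρVD/μ = 816 · 0.02484 · 0.101 / 0.00157 = 1304.
Re < 2300 → laminar flow, so f = 64/Re = 64/1304 = 0.04908 (the turbulent correlation is not needed).
Darcy-Weisbach: ΔP = f(L/D)(ρV²/2) = 0.04908·(1370/0.101)·(816·0.02484²/2) = 0.04908·1.356e+04·0.2517 = 167.6 Pa.

ΔP ≈ 168 Pa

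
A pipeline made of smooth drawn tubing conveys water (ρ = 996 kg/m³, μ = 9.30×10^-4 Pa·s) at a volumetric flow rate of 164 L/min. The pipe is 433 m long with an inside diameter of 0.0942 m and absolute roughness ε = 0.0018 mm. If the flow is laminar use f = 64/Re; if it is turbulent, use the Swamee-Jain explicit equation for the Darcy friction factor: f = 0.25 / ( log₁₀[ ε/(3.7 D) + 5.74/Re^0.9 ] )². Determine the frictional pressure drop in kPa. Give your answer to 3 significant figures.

Q = 164 L/min = 164/60000 = 0.002733 m³/s.
Cross-sectional area A = πD²/4 = π(0.0942)²/4 = 0.006969 m²; mean velocity V = Q/A = 0.002733/0.006969 = 0.3922 m/s.
Reynolds number Re = ρVD/μ = 996 · 0.3922 · 0.0942 / 0.00093 = 3.957e+04.
Re > 4000 → turbulent. Relative roughness ε/D = 1.8e-06/0.0942 = 1.91e-05. Swamee-Jain: f = 0.25/(log₁₀[1.91e-05/3.7 + 5.74/3.957e+04^0.9])² = 0.25/(log₁₀[5.16e-06 + 0.000418])² = 0.25/(-3.373)² = 0.02197.
Darcy-Weisbach: ΔP = f(L/D)(ρV²/2) = 0.02197·(433/0.0942)·(996·0.3922²/2) = 0.02197·4597·76.6 = 7735 Pa.
ΔP = 7735 Pa = 7.74 kPa.

ΔP ≈ 7.74 kPa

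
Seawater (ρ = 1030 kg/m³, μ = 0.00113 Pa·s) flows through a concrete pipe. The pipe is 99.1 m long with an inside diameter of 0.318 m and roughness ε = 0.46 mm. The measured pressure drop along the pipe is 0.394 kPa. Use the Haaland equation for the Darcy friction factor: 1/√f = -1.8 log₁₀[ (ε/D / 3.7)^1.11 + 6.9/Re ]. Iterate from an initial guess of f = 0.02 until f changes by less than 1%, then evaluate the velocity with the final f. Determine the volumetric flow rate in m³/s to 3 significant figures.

Rearranging Darcy-Weisbach: V = √(2·ΔP·D/(f·L·ρ)). With ε/D = 0.00046/0.318 = 0.00145, iterate starting from f = 0.02:
  f = 0.02 → V = √(2·394·0.318/(0.02·99.1·1030)) = 0.3504 m/s; Re = ρVD/μ = 1.016e+05; f → 0.02339
  f = 0.02339 → V = 0.324 m/s; Re = 9.391e+04; f → 0.02352
Converged (Δf/f < 1%). With the final f = 0.02352: V = √(2·394·0.318/(0.02352·99.1·1030)) = 0.3231 m/s.
Q = V·A = 0.3231·(π/4·0.318²) = 0.02566 m³/s = 0.0257 m³/s.

Q ≈ 0.0257 m³/s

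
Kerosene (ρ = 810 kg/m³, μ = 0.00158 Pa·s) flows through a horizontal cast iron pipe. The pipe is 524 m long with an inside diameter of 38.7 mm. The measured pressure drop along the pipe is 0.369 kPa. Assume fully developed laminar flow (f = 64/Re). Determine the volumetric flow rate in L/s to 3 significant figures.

For laminar flow, f = 64/Re with Re = ρVD/μ, so Darcy-Weisbach reduces to ΔP = 32μLV/D². Solving for V: V = ΔP·D²/(32μL) = 369·(0.0387)²/(32·0.00158·524) = 0.02086 m/s.
Check: Re = ρVD/μ = 810·0.02086·0.0387/0.00158 = 413.9 < 2300, so the laminar assumption holds.
Q = V·A = 0.02086·(π/4·0.0387²) = 2.454e-05 m³/s = 0.0245 L/s.

Q ≈ 0.0245 L/s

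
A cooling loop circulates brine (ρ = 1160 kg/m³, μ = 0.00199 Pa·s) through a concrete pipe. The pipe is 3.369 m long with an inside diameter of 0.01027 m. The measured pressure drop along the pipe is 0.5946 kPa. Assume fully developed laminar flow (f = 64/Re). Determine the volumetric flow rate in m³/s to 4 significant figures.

For laminar flow, f = 64/Re with Re = ρVD/μ, so Darcy-Weisbach reduces to ΔP = 32μLV/D². Solving for V: V = ΔP·D²/(32μL) = 594.6·(0.01027)²/(32·0.00199·3.369) = 0.2923 m/s.
Check: Re = ρVD/μ = 1160·0.2923·0.01027/0.00199 = 1750 < 2300, so the laminar assumption holds.
Q = V·A = 0.2923·(π/4·0.01027²) = 2.422e-05 m³/s = 2.422×10^-5 m³/s.

Q ≈ 2.422×10^-5 m³/s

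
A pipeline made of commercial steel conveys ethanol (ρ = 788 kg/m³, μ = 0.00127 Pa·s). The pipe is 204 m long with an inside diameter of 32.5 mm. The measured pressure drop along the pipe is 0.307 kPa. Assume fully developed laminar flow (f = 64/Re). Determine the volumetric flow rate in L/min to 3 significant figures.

Q ≈ 1.95 L/min

For laminar flow, f = 64/Re with Re = ρVD/μ, so Darcy-Weisbach reduces to ΔP = 32μLV/D². Solving for V: V = ΔP·D²/(32μL) = 307·(0.0325)²/(32·0.00127·204) = 0.03911 m/s.
Check: Re = ρVD/μ = 788·0.03911·0.0325/0.00127 = 788.7 < 2300, so the laminar assumption holds.
Q = V·A = 0.03911·(π/4·0.0325²) = 3.245e-05 m³/s = 1.95 L/min.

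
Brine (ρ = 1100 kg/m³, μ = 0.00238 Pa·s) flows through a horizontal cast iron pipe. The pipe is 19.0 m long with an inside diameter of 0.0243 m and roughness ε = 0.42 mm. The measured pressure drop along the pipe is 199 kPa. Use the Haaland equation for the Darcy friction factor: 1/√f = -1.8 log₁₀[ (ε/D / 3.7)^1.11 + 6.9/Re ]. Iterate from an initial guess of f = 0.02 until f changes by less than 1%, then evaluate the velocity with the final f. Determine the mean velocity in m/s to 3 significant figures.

V ≈ 3.13 m/s

Rearranging Darcy-Weisbach: V = √(2·ΔP·D/(f·L·ρ)). With ε/D = 0.00042/0.0243 = 0.0173, iterate starting from f = 0.02:
  f = 0.02 → V = √(2·1.99e+05·0.0243/(0.02·19·1100)) = 4.81 m/s; Re = ρVD/μ = 5.402e+04; f → 0.04687
  f = 0.04687 → V = 3.142 m/s; Re = 3.529e+04; f → 0.04727
Converged (Δf/f < 1%). With the final f = 0.04727: V = √(2·1.99e+05·0.0243/(0.04727·19·1100)) = 3.129 m/s.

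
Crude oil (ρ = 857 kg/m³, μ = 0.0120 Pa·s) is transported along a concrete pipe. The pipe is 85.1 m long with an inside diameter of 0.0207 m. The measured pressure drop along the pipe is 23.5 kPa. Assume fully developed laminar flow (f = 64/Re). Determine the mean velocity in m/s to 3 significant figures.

V ≈ 0.308 m/s

For laminar flow, f = 64/Re with Re = ρVD/μ, so Darcy-Weisbach reduces to ΔP = 32μLV/D². Solving for V: V = ΔP·D²/(32μL) = 2.35e+04·(0.0207)²/(32·0.012·85.1) = 0.3081 m/s.
Check: Re = ρVD/μ = 857·0.3081·0.0207/0.012 = 455.5 < 2300, so the laminar assumption holds.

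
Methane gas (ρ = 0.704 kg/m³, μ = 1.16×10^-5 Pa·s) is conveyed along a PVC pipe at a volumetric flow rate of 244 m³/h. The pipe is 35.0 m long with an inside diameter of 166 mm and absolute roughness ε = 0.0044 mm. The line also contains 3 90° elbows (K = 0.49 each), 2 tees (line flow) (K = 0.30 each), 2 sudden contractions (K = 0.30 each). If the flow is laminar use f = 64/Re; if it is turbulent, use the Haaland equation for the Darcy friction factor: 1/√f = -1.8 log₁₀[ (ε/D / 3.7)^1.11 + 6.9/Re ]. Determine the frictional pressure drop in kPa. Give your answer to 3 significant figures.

ΔP ≈ 0.0260 kPa

Q = 244 m³/h = 244/3600 = 0.06778 m³/s.
Cross-sectional area A = πD²/4 = π(0.166)²/4 = 0.02164 m²; mean velocity V = Q/A = 0.06778/0.02164 = 3.132 m/s.
Reynolds number Re = ρVD/μ = 0.704 · 3.132 · 0.166 / 1.16e-05 = 3.155e+04.
Re > 4000 → turbulent. Relative roughness ε/D = 4.4e-06/0.166 = 2.65e-05. Haaland: 1/√f = -1.8 log₁₀[(2.65e-05/3.7)^1.11 + 6.9/3.155e+04] = -1.8 log₁₀[1.95e-06 + 0.000219] = 6.581, so f = 0.02309.
Total minor-loss coefficient ΣK = 3·0.49 + 2·0.3 + 2·0.3 = 2.67.
ΔP = [f·L/D + ΣK]·(ρV²/2) = [0.02309·35/0.166 + 2.67]·(0.704·3.132²/2) = [4.868 + 2.67]·3.452 = 26.02 Pa.
ΔP = 26.02 Pa = 0.0260 kPa.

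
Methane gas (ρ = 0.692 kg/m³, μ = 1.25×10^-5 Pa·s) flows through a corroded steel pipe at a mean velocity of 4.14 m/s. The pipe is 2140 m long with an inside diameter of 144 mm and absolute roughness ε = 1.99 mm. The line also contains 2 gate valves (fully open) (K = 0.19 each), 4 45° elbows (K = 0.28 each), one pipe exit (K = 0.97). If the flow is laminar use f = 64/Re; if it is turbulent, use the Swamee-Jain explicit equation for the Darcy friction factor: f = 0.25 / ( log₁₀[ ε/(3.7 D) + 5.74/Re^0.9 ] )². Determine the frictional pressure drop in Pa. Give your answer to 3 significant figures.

ΔP ≈ 3920 Pa

Reynolds number Re = ρVD/μ = 0.692 · 4.14 · 0.144 / 1.25e-05 = 3.3e+04.
Re > 4000 → turbulent. Relative roughness ε/D = 0.00199/0.144 = 0.0138. Swamee-Jain: f = 0.25/(log₁₀[0.0138/3.7 + 5.74/3.3e+04^0.9])² = 0.25/(log₁₀[0.00373 + 0.000492])² = 0.25/(-2.374)² = 0.04436.
Total minor-loss coefficient ΣK = 2·0.19 + 4·0.28 + 1·0.97 = 2.47.
ΔP = [f·L/D + ΣK]·(ρV²/2) = [0.04436·2140/0.144 + 2.47]·(0.692·4.14²/2) = [659.3 + 2.47]·5.93 = 3924 Pa.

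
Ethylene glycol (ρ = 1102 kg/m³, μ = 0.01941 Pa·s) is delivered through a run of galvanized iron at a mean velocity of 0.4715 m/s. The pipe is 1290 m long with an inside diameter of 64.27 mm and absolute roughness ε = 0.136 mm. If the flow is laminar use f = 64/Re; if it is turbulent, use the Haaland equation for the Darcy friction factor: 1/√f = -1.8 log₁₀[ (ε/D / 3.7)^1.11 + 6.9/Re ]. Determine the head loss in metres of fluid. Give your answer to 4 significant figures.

h_f ≈ 8.460 m

Reynolds number Re = ρVD/μ = 1102 · 0.4715 · 0.06427 / 0.0194 = 1720.
Re < 2300 → laminar flow, so f = 64/Re = 64/1720 = 0.0372 (the turbulent correlation is not needed).
Darcy-Weisbach: ΔP = f(L/D)(ρV²/2) = 0.0372·(1290/0.06427)·(1102·0.4715²/2) = 0.0372·2.007e+04·122.5 = 9.146e+04 Pa.
Head loss h_f = ΔP/(ρg) = 9.146e+04/(1102·9.81) = 8.460 m.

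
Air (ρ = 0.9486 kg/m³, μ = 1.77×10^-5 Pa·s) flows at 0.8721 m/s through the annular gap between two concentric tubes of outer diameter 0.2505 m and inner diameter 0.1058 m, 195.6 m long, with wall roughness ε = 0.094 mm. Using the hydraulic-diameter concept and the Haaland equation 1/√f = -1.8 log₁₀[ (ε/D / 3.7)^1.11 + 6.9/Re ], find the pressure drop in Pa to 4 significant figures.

Hydraulic diameter D_h = 4A/P = D_o - D_i = 0.2505 - 0.1058 = 0.1447 m.
Re = ρVD_h/μ = 0.9486·0.8721·0.1447/1.77e-05 = 6763.
ε/D_h = 9.4e-05/0.1447 = 0.00065; Haaland gives 1/√f = -1.8 log₁₀[6.78e-05+0.00102] = 5.334, so f = 0.03515.
ΔP = f(L/D_h)(ρV²/2) = 0.03515·195.6/0.1447·0.3607 = 17.14 Pa.

ΔP ≈ 17.14 Pa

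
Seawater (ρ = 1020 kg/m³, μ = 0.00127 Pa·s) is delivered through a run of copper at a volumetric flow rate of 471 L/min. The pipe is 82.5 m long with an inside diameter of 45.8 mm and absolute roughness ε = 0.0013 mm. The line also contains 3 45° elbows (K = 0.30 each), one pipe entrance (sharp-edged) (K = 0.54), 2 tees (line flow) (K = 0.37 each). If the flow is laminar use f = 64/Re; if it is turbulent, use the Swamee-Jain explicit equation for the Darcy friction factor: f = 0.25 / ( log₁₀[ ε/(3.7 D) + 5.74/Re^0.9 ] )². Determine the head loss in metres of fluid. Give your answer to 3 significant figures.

Q = 471 L/min = 471/60000 = 0.00785 m³/s.
Cross-sectional area A = πD²/4 = π(0.0458)²/4 = 0.001647 m²; mean velocity V = Q/A = 0.00785/0.001647 = 4.765 m/s.
Reynolds number Re = ρVD/μ = 1020 · 4.765 · 0.0458 / 0.00127 = 1.753e+05.
Re > 4000 → turbulent. Relative roughness ε/D = 1.3e-06/0.0458 = 2.84e-05. Swamee-Jain: f = 0.25/(log₁₀[2.84e-05/3.7 + 5.74/1.753e+05^0.9])² = 0.25/(log₁₀[7.67e-06 + 0.00011])² = 0.25/(-3.931)² = 0.01618.
Total minor-loss coefficient ΣK = 3·0.3 + 1·0.54 + 2·0.37 = 2.18.
ΔP = [f·L/D + ΣK]·(ρV²/2) = [0.01618·82.5/0.0458 + 2.18]·(1020·4.765²/2) = [29.14 + 2.18]·1.158e+04 = 3.627e+05 Pa.
Head loss h_f = ΔP/(ρg) = 3.627e+05/(1020·9.81) = 36.2 m.

h_f ≈ 36.2 m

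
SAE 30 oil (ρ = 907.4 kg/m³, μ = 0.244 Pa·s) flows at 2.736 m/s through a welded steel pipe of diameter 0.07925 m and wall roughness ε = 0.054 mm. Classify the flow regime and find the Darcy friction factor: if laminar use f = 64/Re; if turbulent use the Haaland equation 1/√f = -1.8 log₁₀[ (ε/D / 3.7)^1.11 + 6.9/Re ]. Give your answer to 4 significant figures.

f ≈ 0.07937

Re = ρVD/μ = 907.4·2.736·0.07925/0.244 = 806.4.
Re < 2300 → laminar, so f = 64/Re = 0.07937 (roughness is irrelevant in laminar flow).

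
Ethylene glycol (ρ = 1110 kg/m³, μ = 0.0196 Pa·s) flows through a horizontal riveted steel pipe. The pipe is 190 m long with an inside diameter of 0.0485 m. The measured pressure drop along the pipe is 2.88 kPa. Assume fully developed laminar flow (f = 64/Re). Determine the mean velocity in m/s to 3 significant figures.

For laminar flow, f = 64/Re with Re = ρVD/μ, so Darcy-Weisbach reduces to ΔP = 32μLV/D². Solving for V: V = ΔP·D²/(32μL) = 2880·(0.0485)²/(32·0.0196·190) = 0.05685 m/s.
Check: Re = ρVD/μ = 1110·0.05685·0.0485/0.0196 = 156.1 < 2300, so the laminar assumption holds.

V ≈ 0.0568 m/s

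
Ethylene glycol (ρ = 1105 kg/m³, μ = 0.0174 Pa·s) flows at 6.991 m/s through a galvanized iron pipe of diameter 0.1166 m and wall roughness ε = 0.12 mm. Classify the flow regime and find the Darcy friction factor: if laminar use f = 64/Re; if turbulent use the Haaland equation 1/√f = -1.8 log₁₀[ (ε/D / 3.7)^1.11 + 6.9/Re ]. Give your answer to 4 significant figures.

f ≈ 0.02370

Re = ρVD/μ = 1105·6.991·0.1166/0.0174 = 5.177e+04.
Re > 4000 → turbulent. ε/D = 0.00012/0.1166 = 0.00103; Haaland: 1/√f = -1.8 log₁₀[0.000113 + 0.000133] = 6.495, so f = 0.0237.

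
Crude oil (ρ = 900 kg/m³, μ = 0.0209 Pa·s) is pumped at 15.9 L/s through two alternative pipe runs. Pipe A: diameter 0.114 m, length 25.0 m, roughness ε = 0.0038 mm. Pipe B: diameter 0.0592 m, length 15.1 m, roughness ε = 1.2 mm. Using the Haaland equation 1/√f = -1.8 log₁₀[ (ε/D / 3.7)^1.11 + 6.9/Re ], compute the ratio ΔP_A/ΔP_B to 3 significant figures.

Pipe A: V = Q/A = 0.0159/0.01021 = 1.558 m/s; Re = 7647; ε/D = 3.33e-05; Haaland → f = 0.03332; ΔP_A = f(L/D)(ρV²/2) = 7979 Pa.
Pipe B: V = Q/A = 0.0159/0.002753 = 5.776 m/s; Re = 1.473e+04; ε/D = 0.0203; Haaland → f = 0.05147; ΔP_B = f(L/D)(ρV²/2) = 1.971e+05 Pa.
ΔP_A/ΔP_B = 7979/1.971e+05 = 0.0405.

ΔP_A/ΔP_B ≈ 0.0405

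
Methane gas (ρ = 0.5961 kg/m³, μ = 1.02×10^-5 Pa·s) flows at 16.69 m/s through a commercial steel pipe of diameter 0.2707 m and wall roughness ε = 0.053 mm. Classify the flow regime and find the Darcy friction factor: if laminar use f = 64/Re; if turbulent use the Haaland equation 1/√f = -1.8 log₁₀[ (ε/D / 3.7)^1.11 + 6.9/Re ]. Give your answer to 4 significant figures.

Re = ρVD/μ = 0.5961·16.69·0.2707/1.02e-05 = 2.64e+05.
Re > 4000 → turbulent. ε/D = 5.3e-05/0.2707 = 0.000196; Haaland: 1/√f = -1.8 log₁₀[1.79e-05 + 2.61e-05] = 7.841, so f = 0.01627.

f ≈ 0.01627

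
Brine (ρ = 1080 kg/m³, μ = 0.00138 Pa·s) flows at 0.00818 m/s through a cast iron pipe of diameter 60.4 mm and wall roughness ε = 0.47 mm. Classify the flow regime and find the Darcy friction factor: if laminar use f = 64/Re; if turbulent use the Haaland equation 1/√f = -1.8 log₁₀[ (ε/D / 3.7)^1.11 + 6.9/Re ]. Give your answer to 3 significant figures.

f ≈ 0.166

Re = ρVD/μ = 1080·0.00818·0.0604/0.00138 = 386.7.
Re < 2300 → laminar, so f = 64/Re = 0.1655 (roughness is irrelevant in laminar flow).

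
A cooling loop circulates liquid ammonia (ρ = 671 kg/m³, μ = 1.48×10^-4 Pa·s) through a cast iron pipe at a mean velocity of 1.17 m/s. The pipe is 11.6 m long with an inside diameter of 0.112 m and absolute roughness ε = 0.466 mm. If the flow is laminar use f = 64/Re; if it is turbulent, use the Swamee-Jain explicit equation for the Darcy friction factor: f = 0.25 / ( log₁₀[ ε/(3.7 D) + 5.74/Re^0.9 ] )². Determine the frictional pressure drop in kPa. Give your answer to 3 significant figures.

ΔP ≈ 1.38 kPa

Reynolds number Re = ρVD/μ = 671 · 1.17 · 0.112 / 0.000148 = 5.941e+05.
Re > 4000 → turbulent. Relative roughness ε/D = 0.000466/0.112 = 0.00416. Swamee-Jain: f = 0.25/(log₁₀[0.00416/3.7 + 5.74/5.941e+05^0.9])² = 0.25/(log₁₀[0.00112 + 3.65e-05])² = 0.25/(-2.935)² = 0.02902.
Darcy-Weisbach: ΔP = f(L/D)(ρV²/2) = 0.02902·(11.6/0.112)·(671·1.17²/2) = 0.02902·103.6·459.3 = 1380 Pa.
ΔP = 1380 Pa = 1.38 kPa.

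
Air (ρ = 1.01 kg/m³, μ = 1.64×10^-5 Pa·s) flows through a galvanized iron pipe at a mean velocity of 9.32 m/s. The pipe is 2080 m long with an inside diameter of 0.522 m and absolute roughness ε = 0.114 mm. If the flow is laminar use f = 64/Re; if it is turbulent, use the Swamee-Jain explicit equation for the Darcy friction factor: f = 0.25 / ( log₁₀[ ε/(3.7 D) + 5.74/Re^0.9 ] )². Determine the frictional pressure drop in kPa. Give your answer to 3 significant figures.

ΔP ≈ 2.88 kPa

Reynolds number Re = ρVD/μ = 1.01 · 9.32 · 0.522 / 1.64e-05 = 2.996e+05.
Re > 4000 → turbulent. Relative roughness ε/D = 0.000114/0.522 = 0.000218. Swamee-Jain: f = 0.25/(log₁₀[0.000218/3.7 + 5.74/2.996e+05^0.9])² = 0.25/(log₁₀[5.9e-05 + 6.76e-05])² = 0.25/(-3.897)² = 0.01646.
Darcy-Weisbach: ΔP = f(L/D)(ρV²/2) = 0.01646·(2080/0.522)·(1.01·9.32²/2) = 0.01646·3985·43.87 = 2877 Pa.
ΔP = 2877 Pa = 2.88 kPa.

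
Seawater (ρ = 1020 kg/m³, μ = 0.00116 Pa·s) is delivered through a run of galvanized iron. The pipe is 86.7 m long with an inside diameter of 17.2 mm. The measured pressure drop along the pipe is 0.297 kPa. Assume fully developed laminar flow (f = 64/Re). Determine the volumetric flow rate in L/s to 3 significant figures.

Q ≈ 0.00634 L/s

For laminar flow, f = 64/Re with Re = ρVD/μ, so Darcy-Weisbach reduces to ΔP = 32μLV/D². Solving for V: V = ΔP·D²/(32μL) = 297·(0.0172)²/(32·0.00116·86.7) = 0.0273 m/s.
Check: Re = ρVD/μ = 1020·0.0273·0.0172/0.00116 = 412.9 < 2300, so the laminar assumption holds.
Q = V·A = 0.0273·(π/4·0.0172²) = 6.344e-06 m³/s = 0.00634 L/s.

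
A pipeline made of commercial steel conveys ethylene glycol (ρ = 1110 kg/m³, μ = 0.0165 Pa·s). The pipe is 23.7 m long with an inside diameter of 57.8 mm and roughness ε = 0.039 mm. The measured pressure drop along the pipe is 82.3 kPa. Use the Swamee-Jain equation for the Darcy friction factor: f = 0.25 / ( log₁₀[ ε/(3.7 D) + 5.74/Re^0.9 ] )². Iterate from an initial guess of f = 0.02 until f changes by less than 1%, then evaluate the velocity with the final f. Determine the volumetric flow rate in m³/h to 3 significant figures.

Q ≈ 32.9 m³/h

Rearranging Darcy-Weisbach: V = √(2·ΔP·D/(f·L·ρ)). With ε/D = 3.9e-05/0.0578 = 0.000675, iterate starting from f = 0.02:
  f = 0.02 → V = √(2·8.23e+04·0.0578/(0.02·23.7·1110)) = 4.252 m/s; Re = ρVD/μ = 1.653e+04; f → 0.02856
  f = 0.02856 → V = 3.559 m/s; Re = 1.384e+04; f → 0.02972
  f = 0.02972 → V = 3.488 m/s; Re = 1.356e+04; f → 0.02986
Converged (Δf/f < 1%). With the final f = 0.02986: V = √(2·8.23e+04·0.0578/(0.02986·23.7·1110)) = 3.48 m/s.
Q = V·A = 3.48·(π/4·0.0578²) = 0.009131 m³/s = 32.9 m³/h.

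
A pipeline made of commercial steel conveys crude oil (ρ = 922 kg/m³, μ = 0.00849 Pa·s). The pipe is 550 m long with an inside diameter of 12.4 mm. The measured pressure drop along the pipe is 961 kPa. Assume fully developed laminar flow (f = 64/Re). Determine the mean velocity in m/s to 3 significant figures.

For laminar flow, f = 64/Re with Re = ρVD/μ, so Darcy-Weisbach reduces to ΔP = 32μLV/D². Solving for V: V = ΔP·D²/(32μL) = 9.61e+05·(0.0124)²/(32·0.00849·550) = 0.9889 m/s.
Check: Re = ρVD/μ = 922·0.9889·0.0124/0.00849 = 1332 < 2300, so the laminar assumption holds.

V ≈ 0.989 m/s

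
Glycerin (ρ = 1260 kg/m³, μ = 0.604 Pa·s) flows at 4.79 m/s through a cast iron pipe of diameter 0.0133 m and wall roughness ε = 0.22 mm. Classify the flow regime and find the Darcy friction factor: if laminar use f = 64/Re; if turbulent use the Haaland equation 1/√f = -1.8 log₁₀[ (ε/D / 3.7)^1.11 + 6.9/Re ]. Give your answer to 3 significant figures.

f ≈ 0.482

Re = ρVD/μ = 1260·4.79·0.0133/0.604 = 132.9.
Re < 2300 → laminar, so f = 64/Re = 0.4816 (roughness is irrelevant in laminar flow).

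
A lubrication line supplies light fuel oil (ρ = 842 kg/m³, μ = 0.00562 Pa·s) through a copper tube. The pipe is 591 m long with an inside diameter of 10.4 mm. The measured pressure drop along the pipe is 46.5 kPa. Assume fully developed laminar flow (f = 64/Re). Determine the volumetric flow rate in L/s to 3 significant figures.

Q ≈ 0.00402 L/s

For laminar flow, f = 64/Re with Re = ρVD/μ, so Darcy-Weisbach reduces to ΔP = 32μLV/D². Solving for V: V = ΔP·D²/(32μL) = 4.65e+04·(0.0104)²/(32·0.00562·591) = 0.04732 m/s.
Check: Re = ρVD/μ = 842·0.04732·0.0104/0.00562 = 73.73 < 2300, so the laminar assumption holds.
Q = V·A = 0.04732·(π/4·0.0104²) = 4.02e-06 m³/s = 0.00402 L/s.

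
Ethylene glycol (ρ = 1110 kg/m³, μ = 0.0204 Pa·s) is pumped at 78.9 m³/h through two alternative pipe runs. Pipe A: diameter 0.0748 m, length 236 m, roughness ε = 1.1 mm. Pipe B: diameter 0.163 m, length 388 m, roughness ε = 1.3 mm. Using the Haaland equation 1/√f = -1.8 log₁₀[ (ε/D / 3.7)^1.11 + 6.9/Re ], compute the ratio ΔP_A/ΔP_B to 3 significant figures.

Pipe A: V = Q/A = 0.02192/0.004394 = 4.987 m/s; Re = 2.03e+04; ε/D = 0.0147; Haaland → f = 0.04561; ΔP_A = f(L/D)(ρV²/2) = 1.987e+06 Pa.
Pipe B: V = Q/A = 0.02192/0.02087 = 1.05 m/s; Re = 9315; ε/D = 0.00798; Haaland → f = 0.04124; ΔP_B = f(L/D)(ρV²/2) = 6.01e+04 Pa.
ΔP_A/ΔP_B = 1.987e+06/6.01e+04 = 33.1.

ΔP_A/ΔP_B ≈ 33.1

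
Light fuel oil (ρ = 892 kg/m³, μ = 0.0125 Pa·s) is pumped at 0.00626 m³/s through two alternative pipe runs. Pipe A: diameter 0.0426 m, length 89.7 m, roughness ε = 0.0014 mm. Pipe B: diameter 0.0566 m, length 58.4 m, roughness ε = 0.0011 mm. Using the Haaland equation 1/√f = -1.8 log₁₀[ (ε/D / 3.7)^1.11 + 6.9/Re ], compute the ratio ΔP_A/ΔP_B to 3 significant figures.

Pipe A: V = Q/A = 0.00626/0.001425 = 4.392 m/s; Re = 1.335e+04; ε/D = 3.29e-05; Haaland → f = 0.02861; ΔP_A = f(L/D)(ρV²/2) = 5.182e+05 Pa.
Pipe B: V = Q/A = 0.00626/0.002516 = 2.488 m/s; Re = 1.005e+04; ε/D = 1.94e-05; Haaland → f = 0.03086; ΔP_B = f(L/D)(ρV²/2) = 8.791e+04 Pa.
ΔP_A/ΔP_B = 5.182e+05/8.791e+04 = 5.89.

ΔP_A/ΔP_B ≈ 5.89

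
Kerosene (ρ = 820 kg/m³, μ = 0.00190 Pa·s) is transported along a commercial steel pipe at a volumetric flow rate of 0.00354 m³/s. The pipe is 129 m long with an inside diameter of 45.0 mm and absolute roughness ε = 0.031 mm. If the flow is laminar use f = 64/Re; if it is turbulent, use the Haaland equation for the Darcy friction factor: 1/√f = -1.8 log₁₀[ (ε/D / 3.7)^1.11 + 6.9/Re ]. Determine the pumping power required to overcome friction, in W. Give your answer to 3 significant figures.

Cross-sectional area A = πD²/4 = π(0.045)²/4 = 0.00159 m²; mean velocity V = Q/A = 0.00354/0.00159 = 2.226 m/s.
Reynolds number Re = ρVD/μ = 820 · 2.226 · 0.045 / 0.0019 = 4.323e+04.
Re > 4000 → turbulent. Relative roughness ε/D = 3.1e-05/0.045 = 0.000689. Haaland: 1/√f = -1.8 log₁₀[(0.000689/3.7)^1.11 + 6.9/4.323e+04] = -1.8 log₁₀[7.24e-05 + 0.00016] = 6.542, so f = 0.02336.
Darcy-Weisbach: ΔP = f(L/D)(ρV²/2) = 0.02336·(129/0.045)·(820·2.226²/2) = 0.02336·2867·2031 = 1.361e+05 Pa.
Pumping power P = QΔP = 0.00354·1.361e+05 = 481.6 W = 482 W.

P ≈ 482 W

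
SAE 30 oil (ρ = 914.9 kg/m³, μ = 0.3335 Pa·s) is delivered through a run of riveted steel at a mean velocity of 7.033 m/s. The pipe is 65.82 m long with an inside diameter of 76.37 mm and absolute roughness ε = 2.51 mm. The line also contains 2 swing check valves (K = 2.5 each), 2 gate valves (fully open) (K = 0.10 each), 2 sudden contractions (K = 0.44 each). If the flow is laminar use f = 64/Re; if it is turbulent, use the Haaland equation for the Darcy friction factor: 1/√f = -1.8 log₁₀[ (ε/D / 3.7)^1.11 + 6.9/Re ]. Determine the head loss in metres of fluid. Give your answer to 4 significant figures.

Reynolds number Re = ρVD/μ = 914.9 · 7.033 · 0.07637 / 0.334 = 1473.
Re < 2300 → laminar flow, so f = 64/Re = 64/1473 = 0.04343 (the turbulent correlation is not needed).
Total minor-loss coefficient ΣK = 2·2.5 + 2·0.1 + 2·0.44 = 6.08.
ΔP = [f·L/D + ΣK]·(ρV²/2) = [0.04343·65.82/0.07637 + 6.08]·(914.9·7.033²/2) = [37.43 + 6.08]·2.263e+04 = 9.846e+05 Pa.
Head loss h_f = ΔP/(ρg) = 9.846e+05/(914.9·9.81) = 109.7 m.

h_f ≈ 109.7 m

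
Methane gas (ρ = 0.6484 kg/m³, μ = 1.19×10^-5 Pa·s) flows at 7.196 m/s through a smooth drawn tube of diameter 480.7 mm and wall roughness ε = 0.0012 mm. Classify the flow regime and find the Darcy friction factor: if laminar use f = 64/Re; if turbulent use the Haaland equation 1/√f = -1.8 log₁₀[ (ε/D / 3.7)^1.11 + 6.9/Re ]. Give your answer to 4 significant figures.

f ≈ 0.01569

Re = ρVD/μ = 0.6484·7.196·0.4807/1.19e-05 = 1.885e+05.
Re > 4000 → turbulent. ε/D = 1.2e-06/0.4807 = 2.5e-06; Haaland: 1/√f = -1.8 log₁₀[1.41e-07 + 3.66e-05] = 7.983, so f = 0.01569.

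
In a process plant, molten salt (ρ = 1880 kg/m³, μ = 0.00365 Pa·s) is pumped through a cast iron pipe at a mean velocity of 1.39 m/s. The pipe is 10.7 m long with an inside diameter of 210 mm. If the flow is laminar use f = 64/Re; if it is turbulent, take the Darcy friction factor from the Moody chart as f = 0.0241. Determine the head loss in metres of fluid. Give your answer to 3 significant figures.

Reynolds number Re = ρVD/μ = 1880 · 1.39 · 0.21 / 0.00365 = 1.503e+05.
Re > 4000 → turbulent; use the Moody-chart value f = 0.0241.
Darcy-Weisbach: ΔP = f(L/D)(ρV²/2) = 0.0241·(10.7/0.21)·(1880·1.39²/2) = 0.0241·50.95·1816 = 2230 Pa.
Head loss h_f = ΔP/(ρg) = 2230/(1880·9.81) = 0.121 m.

h_f ≈ 0.121 m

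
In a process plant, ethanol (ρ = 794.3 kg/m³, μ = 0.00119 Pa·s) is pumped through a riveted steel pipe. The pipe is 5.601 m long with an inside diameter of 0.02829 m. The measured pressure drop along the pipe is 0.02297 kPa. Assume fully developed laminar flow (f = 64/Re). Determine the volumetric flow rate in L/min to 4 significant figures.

For laminar flow, f = 64/Re with Re = ρVD/μ, so Darcy-Weisbach reduces to ΔP = 32μLV/D². Solving for V: V = ΔP·D²/(32μL) = 22.97·(0.02829)²/(32·0.00119·5.601) = 0.08619 m/s.
Check: Re = ρVD/μ = 794.3·0.08619·0.02829/0.00119 = 1628 < 2300, so the laminar assumption holds.
Q = V·A = 0.08619·(π/4·0.02829²) = 5.418e-05 m³/s = 3.251 L/min.

Q ≈ 3.251 L/min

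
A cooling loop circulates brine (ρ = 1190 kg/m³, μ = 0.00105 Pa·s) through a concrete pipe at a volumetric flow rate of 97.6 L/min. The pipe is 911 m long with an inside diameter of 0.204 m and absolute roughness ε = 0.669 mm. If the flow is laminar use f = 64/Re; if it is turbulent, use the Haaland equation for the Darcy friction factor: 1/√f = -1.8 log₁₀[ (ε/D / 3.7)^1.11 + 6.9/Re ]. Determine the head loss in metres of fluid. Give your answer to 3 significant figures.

h_f ≈ 0.0194 m

Q = 97.6 L/min = 97.6/60000 = 0.001627 m³/s.
Cross-sectional area A = πD²/4 = π(0.204)²/4 = 0.03269 m²; mean velocity V = Q/A = 0.001627/0.03269 = 0.04977 m/s.
Reynolds number Re = ρVD/μ = 1190 · 0.04977 · 0.204 / 0.00105 = 1.151e+04.
Re > 4000 → turbulent. Relative roughness ε/D = 0.000669/0.204 = 0.00328. Haaland: 1/√f = -1.8 log₁₀[(0.00328/3.7)^1.11 + 6.9/1.151e+04] = -1.8 log₁₀[0.000409 + 0.0006] = 5.393, so f = 0.03438.
Darcy-Weisbach: ΔP = f(L/D)(ρV²/2) = 0.03438·(911/0.204)·(1190·0.04977²/2) = 0.03438·4466·1.474 = 226.3 Pa.
Head loss h_f = ΔP/(ρg) = 226.3/(1190·9.81) = 0.0194 m.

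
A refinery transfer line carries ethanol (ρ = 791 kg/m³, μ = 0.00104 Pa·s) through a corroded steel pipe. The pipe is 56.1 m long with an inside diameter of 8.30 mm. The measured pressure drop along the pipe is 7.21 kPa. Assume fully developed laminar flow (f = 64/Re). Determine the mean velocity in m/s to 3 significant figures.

For laminar flow, f = 64/Re with Re = ρVD/μ, so Darcy-Weisbach reduces to ΔP = 32μLV/D². Solving for V: V = ΔP·D²/(32μL) = 7210·(0.0083)²/(32·0.00104·56.1) = 0.266 m/s.
Check: Re = ρVD/μ = 791·0.266·0.0083/0.00104 = 1679 < 2300, so the laminar assumption holds.

V ≈ 0.266 m/s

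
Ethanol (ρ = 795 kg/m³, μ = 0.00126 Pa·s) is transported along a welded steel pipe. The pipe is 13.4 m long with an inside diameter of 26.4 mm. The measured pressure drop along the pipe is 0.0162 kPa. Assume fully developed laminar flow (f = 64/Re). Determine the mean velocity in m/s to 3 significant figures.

For laminar flow, f = 64/Re with Re = ρVD/μ, so Darcy-Weisbach reduces to ΔP = 32μLV/D². Solving for V: V = ΔP·D²/(32μL) = 16.2·(0.0264)²/(32·0.00126·13.4) = 0.0209 m/s.
Check: Re = ρVD/μ = 795·0.0209·0.0264/0.00126 = 348.1 < 2300, so the laminar assumption holds.

V ≈ 0.0209 m/s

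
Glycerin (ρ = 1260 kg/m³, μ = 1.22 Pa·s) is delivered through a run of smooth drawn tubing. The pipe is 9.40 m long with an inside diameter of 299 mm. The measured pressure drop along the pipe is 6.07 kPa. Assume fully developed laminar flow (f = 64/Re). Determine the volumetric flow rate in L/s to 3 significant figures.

For laminar flow, f = 64/Re with Re = ρVD/μ, so Darcy-Weisbach reduces to ΔP = 32μLV/D². Solving for V: V = ΔP·D²/(32μL) = 6070·(0.299)²/(32·1.22·9.4) = 1.479 m/s.
Check: Re = ρVD/μ = 1260·1.479·0.299/1.22 = 456.6 < 2300, so the laminar assumption holds.
Q = V·A = 1.479·(π/4·0.299²) = 0.1038 m³/s = 104 L/s.

Q ≈ 104 L/s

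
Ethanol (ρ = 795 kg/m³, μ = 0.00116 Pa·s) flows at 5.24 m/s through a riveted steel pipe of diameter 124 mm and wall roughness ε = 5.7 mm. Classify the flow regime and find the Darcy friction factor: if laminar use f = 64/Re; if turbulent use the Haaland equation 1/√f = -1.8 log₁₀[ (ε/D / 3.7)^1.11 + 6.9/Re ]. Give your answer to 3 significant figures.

Re = ρVD/μ = 795·5.24·0.124/0.00116 = 4.453e+05.
Re > 4000 → turbulent. ε/D = 0.0057/0.124 = 0.046; Haaland: 1/√f = -1.8 log₁₀[0.00767 + 1.55e-05] = 3.806, so f = 0.06903.

f ≈ 0.0690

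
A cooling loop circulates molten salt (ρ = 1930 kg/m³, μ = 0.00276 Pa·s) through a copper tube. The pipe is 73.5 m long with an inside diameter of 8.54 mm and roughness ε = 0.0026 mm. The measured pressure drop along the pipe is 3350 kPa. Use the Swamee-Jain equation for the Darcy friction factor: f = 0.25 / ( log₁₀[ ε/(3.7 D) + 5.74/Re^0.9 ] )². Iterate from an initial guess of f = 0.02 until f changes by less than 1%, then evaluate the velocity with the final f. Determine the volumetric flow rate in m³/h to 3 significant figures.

Rearranging Darcy-Weisbach: V = √(2·ΔP·D/(f·L·ρ)). With ε/D = 2.6e-06/0.00854 = 0.000304, iterate starting from f = 0.02:
  f = 0.02 → V = √(2·3.35e+06·0.00854/(0.02·73.5·1930)) = 4.491 m/s; Re = ρVD/μ = 2.682e+04; f → 0.02487
  f = 0.02487 → V = 4.027 m/s; Re = 2.405e+04; f → 0.02548
  f = 0.02548 → V = 3.979 m/s; Re = 2.376e+04; f → 0.02554
Converged (Δf/f < 1%). With the final f = 0.02554: V = √(2·3.35e+06·0.00854/(0.02554·73.5·1930)) = 3.974 m/s.
Q = V·A = 3.974·(π/4·0.00854²) = 0.0002276 m³/s = 0.819 m³/h.

Q ≈ 0.819 m³/h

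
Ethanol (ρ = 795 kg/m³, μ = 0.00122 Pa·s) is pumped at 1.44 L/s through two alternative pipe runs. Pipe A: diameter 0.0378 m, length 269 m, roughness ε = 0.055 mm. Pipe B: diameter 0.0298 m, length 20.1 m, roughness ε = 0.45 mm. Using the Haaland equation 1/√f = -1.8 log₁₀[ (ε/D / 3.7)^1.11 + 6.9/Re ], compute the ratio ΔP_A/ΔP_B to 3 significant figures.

ΔP_A/ΔP_B ≈ 2.40

Pipe A: V = Q/A = 0.00144/0.001122 = 1.283 m/s; Re = 3.161e+04; ε/D = 0.00146; Haaland → f = 0.02646; ΔP_A = f(L/D)(ρV²/2) = 1.232e+05 Pa.
Pipe B: V = Q/A = 0.00144/0.0006975 = 2.065 m/s; Re = 4.009e+04; ε/D = 0.0151; Haaland → f = 0.04497; ΔP_B = f(L/D)(ρV²/2) = 5.14e+04 Pa.
ΔP_A/ΔP_B = 1.232e+05/5.14e+04 = 2.40.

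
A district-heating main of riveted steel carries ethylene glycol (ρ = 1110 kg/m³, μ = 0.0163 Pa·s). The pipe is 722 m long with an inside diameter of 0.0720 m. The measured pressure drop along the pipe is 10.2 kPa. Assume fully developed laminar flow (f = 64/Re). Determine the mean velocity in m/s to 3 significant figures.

V ≈ 0.140 m/s

For laminar flow, f = 64/Re with Re = ρVD/μ, so Darcy-Weisbach reduces to ΔP = 32μLV/D². Solving for V: V = ΔP·D²/(32μL) = 1.02e+04·(0.072)²/(32·0.0163·722) = 0.1404 m/s.
Check: Re = ρVD/μ = 1110·0.1404·0.072/0.0163 = 688.4 < 2300, so the laminar assumption holds.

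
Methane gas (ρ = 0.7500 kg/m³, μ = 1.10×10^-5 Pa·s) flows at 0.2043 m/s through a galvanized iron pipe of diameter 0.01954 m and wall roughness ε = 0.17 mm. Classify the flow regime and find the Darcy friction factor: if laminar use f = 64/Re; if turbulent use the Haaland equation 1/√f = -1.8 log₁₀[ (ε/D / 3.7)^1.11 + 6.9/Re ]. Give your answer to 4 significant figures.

Re = ρVD/μ = 0.75·0.2043·0.01954/1.1e-05 = 272.2.
Re < 2300 → laminar, so f = 64/Re = 0.2351 (roughness is irrelevant in laminar flow).

f ≈ 0.2351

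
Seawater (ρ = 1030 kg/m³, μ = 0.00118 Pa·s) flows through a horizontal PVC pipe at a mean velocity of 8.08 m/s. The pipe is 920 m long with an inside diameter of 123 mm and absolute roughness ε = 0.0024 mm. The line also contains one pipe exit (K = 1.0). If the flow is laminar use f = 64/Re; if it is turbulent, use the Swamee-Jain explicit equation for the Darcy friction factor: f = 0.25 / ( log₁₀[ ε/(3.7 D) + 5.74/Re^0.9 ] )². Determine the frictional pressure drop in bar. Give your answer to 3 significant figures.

Reynolds number Re = ρVD/μ = 1030 · 8.08 · 0.123 / 0.00118 = 8.675e+05.
Re > 4000 → turbulent. Relative roughness ε/D = 2.4e-06/0.123 = 1.95e-05. Swamee-Jain: f = 0.25/(log₁₀[1.95e-05/3.7 + 5.74/8.675e+05^0.9])² = 0.25/(log₁₀[5.27e-06 + 2.6e-05])² = 0.25/(-4.505)² = 0.01232.
Total minor-loss coefficient ΣK = 1·1 = 1.
ΔP = [f·L/D + ΣK]·(ρV²/2) = [0.01232·920/0.123 + 1]·(1030·8.08²/2) = [92.13 + 1]·3.362e+04 = 3.131e+06 Pa.
ΔP = 3.131e+06 Pa = 31.3 bar.

ΔP ≈ 31.3 bar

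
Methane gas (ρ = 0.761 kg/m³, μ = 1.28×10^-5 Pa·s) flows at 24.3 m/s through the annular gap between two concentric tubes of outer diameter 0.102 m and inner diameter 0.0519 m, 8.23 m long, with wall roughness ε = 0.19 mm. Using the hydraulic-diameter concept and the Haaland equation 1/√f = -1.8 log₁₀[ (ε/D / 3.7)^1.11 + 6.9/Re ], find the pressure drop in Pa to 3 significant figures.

ΔP ≈ 1090 Pa

Hydraulic diameter D_h = 4A/P = D_o - D_i = 0.102 - 0.0519 = 0.0501 m.
Re = ρVD_h/μ = 0.761·24.3·0.0501/1.28e-05 = 7.238e+04.
ε/D_h = 0.00019/0.0501 = 0.00379; Haaland gives 1/√f = -1.8 log₁₀[0.000481+9.53e-05] = 5.831, so f = 0.02941.
ΔP = f(L/D_h)(ρV²/2) = 0.02941·8.23/0.0501·224.7 = 1085 Pa.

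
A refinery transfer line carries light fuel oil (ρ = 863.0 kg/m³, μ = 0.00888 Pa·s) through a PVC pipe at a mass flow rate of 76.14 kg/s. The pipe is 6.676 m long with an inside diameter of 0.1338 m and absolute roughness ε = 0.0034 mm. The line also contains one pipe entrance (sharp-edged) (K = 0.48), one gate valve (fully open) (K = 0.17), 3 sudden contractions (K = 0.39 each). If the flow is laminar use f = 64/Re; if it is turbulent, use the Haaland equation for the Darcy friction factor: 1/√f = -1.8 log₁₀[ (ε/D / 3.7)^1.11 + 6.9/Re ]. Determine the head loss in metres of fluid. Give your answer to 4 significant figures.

A = πD²/4 = π(0.1338)²/4 = 0.01406 m²; mean velocity V = ṁ/(ρA) = 76.14/(863 · 0.01406) = 6.275 m/s.
Reynolds number Re = ρVD/μ = 863 · 6.275 · 0.1338 / 0.00888 = 8.159e+04.
Re > 4000 → turbulent. Relative roughness ε/D = 3.4e-06/0.1338 = 2.54e-05. Haaland: 1/√f = -1.8 log₁₀[(2.54e-05/3.7)^1.11 + 6.9/8.159e+04] = -1.8 log₁₀[1.86e-06 + 8.46e-05] = 7.314, so f = 0.01869.
Total minor-loss coefficient ΣK = 1·0.48 + 1·0.17 + 3·0.39 = 1.82.
ΔP = [f·L/D + ΣK]·(ρV²/2) = [0.01869·6.676/0.1338 + 1.82]·(863·6.275²/2) = [0.9327 + 1.82]·1.699e+04 = 4.677e+04 Pa.
Head loss h_f = ΔP/(ρg) = 4.677e+04/(863·9.81) = 5.524 m.

h_f ≈ 5.524 m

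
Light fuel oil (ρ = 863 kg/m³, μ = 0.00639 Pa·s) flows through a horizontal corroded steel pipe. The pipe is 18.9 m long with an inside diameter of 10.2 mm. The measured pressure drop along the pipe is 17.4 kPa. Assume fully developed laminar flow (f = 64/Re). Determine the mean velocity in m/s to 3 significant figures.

For laminar flow, f = 64/Re with Re = ρVD/μ, so Darcy-Weisbach reduces to ΔP = 32μLV/D². Solving for V: V = ΔP·D²/(32μL) = 1.74e+04·(0.0102)²/(32·0.00639·18.9) = 0.4684 m/s.
Check: Re = ρVD/μ = 863·0.4684·0.0102/0.00639 = 645.3 < 2300, so the laminar assumption holds.

V ≈ 0.468 m/s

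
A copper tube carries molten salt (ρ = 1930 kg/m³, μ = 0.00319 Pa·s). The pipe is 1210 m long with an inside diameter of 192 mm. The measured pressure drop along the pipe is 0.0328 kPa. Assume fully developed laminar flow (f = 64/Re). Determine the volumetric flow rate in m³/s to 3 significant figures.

Q ≈ 2.83×10^-4 m³/s

For laminar flow, f = 64/Re with Re = ρVD/μ, so Darcy-Weisbach reduces to ΔP = 32μLV/D². Solving for V: V = ΔP·D²/(32μL) = 32.8·(0.192)²/(32·0.00319·1210) = 0.009789 m/s.
Check: Re = ρVD/μ = 1930·0.009789·0.192/0.00319 = 1137 < 2300, so the laminar assumption holds.
Q = V·A = 0.009789·(π/4·0.192²) = 0.0002834 m³/s = 2.83×10^-4 m³/s.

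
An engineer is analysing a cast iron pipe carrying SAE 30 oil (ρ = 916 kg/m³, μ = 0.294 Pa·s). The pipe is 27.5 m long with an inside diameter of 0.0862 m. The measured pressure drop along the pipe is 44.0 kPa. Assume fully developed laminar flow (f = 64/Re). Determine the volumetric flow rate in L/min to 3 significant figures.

For laminar flow, f = 64/Re with Re = ρVD/μ, so Darcy-Weisbach reduces to ΔP = 32μLV/D². Solving for V: V = ΔP·D²/(32μL) = 4.4e+04·(0.0862)²/(32·0.294·27.5) = 1.264 m/s.
Check: Re = ρVD/μ = 916·1.264·0.0862/0.294 = 339.4 < 2300, so the laminar assumption holds.
Q = V·A = 1.264·(π/4·0.0862²) = 0.007375 m³/s = 442 L/min.

Q ≈ 442 L/min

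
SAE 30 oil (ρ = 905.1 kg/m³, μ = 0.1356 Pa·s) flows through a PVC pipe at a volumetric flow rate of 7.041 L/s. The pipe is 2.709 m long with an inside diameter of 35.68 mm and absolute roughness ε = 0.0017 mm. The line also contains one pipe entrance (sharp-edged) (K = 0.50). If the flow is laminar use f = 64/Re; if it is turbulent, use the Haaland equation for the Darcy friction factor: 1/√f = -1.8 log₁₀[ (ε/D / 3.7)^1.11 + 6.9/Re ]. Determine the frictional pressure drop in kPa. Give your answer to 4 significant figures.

Q = 7.041 L/s = 7.041/1000 = 0.007041 m³/s.
Cross-sectional area A = πD²/4 = π(0.03568)²/4 = 0.0009999 m²; mean velocity V = Q/A = 0.007041/0.0009999 = 7.042 m/s.
Reynolds number Re = ρVD/μ = 905.1 · 7.042 · 0.03568 / 0.136 = 1677.
Re < 2300 → laminar flow, so f = 64/Re = 64/1677 = 0.03816 (the turbulent correlation is not needed).
Total minor-loss coefficient ΣK = 1·0.5 = 0.5.
ΔP = [f·L/D + ΣK]·(ρV²/2) = [0.03816·2.709/0.03568 + 0.5]·(905.1·7.042²/2) = [2.897 + 0.5]·2.244e+04 = 7.624e+04 Pa.
ΔP = 7.624e+04 Pa = 76.24 kPa.

ΔP ≈ 76.24 kPa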